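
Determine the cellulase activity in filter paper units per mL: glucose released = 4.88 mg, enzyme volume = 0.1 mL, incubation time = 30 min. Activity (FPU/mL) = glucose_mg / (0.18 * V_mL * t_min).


Activity = glucose_mg / (0.18 mg/umol * V_mL * t_min)
= 4.88 / (0.18 * 0.1 * 30)
= 9.0370 FPU/mL

9.0370 FPU/mL


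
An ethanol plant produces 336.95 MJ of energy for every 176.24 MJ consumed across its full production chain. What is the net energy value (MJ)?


NEV = E_out - E_in
= 336.95 - 176.24
= 160.7100 MJ

160.7100 MJ


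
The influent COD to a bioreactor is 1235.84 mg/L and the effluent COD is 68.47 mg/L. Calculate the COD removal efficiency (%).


eta = (COD_in - COD_out) / COD_in * 100
= (1235.84 - 68.47) / 1235.84 * 100
= 94.4596%

94.4596%


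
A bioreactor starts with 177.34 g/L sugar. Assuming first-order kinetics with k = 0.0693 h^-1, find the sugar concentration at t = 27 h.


S = S0 * exp(-k * t)
S = 177.34 * exp(-0.0693 * 27)
S = 27.3022 g/L

27.3022 g/L


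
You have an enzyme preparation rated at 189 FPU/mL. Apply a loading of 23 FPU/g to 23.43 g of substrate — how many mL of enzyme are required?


V = dosage * m_sub / activity
V = 23 * 23.43 / 189
V = 2.8513 mL

2.8513 mL


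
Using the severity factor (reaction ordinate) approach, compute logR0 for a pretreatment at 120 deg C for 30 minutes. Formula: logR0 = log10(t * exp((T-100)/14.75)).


logR0 = log10(t * exp((T - 100) / 14.75))
= log10(30 * exp((120 - 100) / 14.75))
= 2.0660

2.0660


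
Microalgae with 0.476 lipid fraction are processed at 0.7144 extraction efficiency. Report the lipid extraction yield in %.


Y = lipid_content * extraction_eff * 100
= 0.476 * 0.7144 * 100
= 34.0054%

34.0054%


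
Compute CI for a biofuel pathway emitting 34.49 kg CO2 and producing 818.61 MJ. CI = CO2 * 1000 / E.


CI = CO2 * 1000 / E
= 34.49 * 1000 / 818.61
= 42.1324 g CO2/MJ

42.1324 g CO2/MJ


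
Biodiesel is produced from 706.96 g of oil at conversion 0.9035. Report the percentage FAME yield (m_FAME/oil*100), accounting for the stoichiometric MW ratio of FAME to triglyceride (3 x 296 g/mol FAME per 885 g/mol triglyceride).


m_FAME = oil * conv * (3 * 296 / 885) = oil * conv * (888/885)
= 706.96 * 0.9035 * 888 / 885
= 640.9036 g
Y = m_FAME / oil * 100 = conv * (888/885) * 100
= 0.9035 * 888 / 885 * 100
= 90.66%

90.66%


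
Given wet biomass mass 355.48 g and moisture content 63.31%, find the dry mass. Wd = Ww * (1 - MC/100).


Wd = Ww * (1 - MC/100)
= 355.48 * (1 - 63.31/100)
= 130.4256 g

130.4256 g


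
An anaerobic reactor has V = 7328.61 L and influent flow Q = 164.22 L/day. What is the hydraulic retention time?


HRT = V / Q
= 7328.61 / 164.22
= 44.6268 days

44.6268 days


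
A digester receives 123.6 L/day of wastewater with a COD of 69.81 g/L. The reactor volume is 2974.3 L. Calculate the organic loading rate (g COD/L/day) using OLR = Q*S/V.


OLR = Q * S / V
= 123.6 * 69.81 / 2974.3
= 2.9010 g/L/day

2.9010 g/L/day


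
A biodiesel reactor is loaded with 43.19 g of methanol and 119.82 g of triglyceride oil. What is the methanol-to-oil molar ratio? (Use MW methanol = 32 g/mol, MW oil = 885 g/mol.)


Molar ratio = n_MeOH / n_oil = (MeOH/32) / (oil/885) = (MeOH * 885) / (32 * oil)
= (43.19 * 885) / (32 * 119.82)
= 9.9689

9.9689


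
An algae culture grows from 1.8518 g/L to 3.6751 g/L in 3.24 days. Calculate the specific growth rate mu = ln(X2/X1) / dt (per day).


mu = ln(X2/X1) / dt
= ln(3.6751/1.8518) / 3.24
= 0.2116 per day

0.2116 per day


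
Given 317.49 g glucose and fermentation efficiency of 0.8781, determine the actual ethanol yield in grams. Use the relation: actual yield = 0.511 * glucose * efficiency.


Actual ethanol: m = 0.511 * 317.49 * 0.8781
m = 142.4607 g

142.4607 g


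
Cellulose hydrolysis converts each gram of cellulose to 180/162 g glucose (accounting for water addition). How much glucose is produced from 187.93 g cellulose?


glucose = cellulose * 180/162
= 187.93 * 180/162
= 208.8111 g

208.8111 g


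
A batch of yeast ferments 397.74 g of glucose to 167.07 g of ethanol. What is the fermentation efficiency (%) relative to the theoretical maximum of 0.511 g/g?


Fermentation efficiency = (actual / (0.511 * glucose)) * 100
= (167.07 / (0.511 * 397.74)) * 100
= 82.2012%

82.2012%


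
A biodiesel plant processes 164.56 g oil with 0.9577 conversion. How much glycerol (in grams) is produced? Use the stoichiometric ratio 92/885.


glycerol = oil * conv * (92/885)
= 164.56 * 0.9577 * 92 / 885
= 16.3832 g

16.3832 g


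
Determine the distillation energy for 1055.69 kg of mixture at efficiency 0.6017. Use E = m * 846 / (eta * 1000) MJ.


E = m * 846 / (eta * 1000)
= 1055.69 * 846 / (0.6017 * 1000)
= 1484.3173 MJ

1484.3173 MJ


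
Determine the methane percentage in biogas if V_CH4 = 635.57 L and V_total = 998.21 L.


CH4% = V_CH4 / V_total * 100
= 635.57 / 998.21 * 100
= 63.6710%

63.6710%


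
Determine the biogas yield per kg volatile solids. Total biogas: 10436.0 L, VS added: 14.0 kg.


Y = V / VS
= 10436.0 / 14.0
= 745.4286 L/kg VS

745.4286 L/kg VS


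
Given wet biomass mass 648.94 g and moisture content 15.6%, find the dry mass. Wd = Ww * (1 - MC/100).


Wd = Ww * (1 - MC/100)
= 648.94 * (1 - 15.6/100)
= 547.7054 g

547.7054 g


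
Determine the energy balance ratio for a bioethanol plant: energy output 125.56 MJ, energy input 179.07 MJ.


EROI = E_out / E_in
= 125.56 / 179.07
= 0.7012

0.7012


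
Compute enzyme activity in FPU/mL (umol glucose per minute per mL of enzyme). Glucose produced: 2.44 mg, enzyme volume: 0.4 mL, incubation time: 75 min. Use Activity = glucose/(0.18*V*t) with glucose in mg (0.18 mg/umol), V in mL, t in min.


Activity = glucose_mg / (0.18 mg/umol * V_mL * t_min)
= 2.44 / (0.18 * 0.4 * 75)
= 0.4519 FPU/mL

0.4519 FPU/mL


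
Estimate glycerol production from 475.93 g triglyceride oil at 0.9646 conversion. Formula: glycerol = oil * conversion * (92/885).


glycerol = oil * conv * (92/885)
= 475.93 * 0.9646 * 92 / 885
= 47.7238 g

47.7238 g


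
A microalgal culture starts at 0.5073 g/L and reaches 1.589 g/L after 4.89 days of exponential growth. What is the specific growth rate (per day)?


mu = ln(X2/X1) / dt
= ln(1.589/0.5073) / 4.89
= 0.2335 per day

0.2335 per day


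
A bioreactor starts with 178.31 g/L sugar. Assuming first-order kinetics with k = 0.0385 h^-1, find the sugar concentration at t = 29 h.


S = S0 * exp(-k * t)
S = 178.31 * exp(-0.0385 * 29)
S = 58.3829 g/L

58.3829 g/L


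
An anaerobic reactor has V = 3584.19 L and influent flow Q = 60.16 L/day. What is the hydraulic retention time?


HRT = V / Q
= 3584.19 / 60.16
= 59.5776 days

59.5776 days


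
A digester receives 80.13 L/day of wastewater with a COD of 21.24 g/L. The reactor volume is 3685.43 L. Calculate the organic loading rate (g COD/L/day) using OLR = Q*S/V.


OLR = Q * S / V
= 80.13 * 21.24 / 3685.43
= 0.4618 g/L/day

0.4618 g/L/day


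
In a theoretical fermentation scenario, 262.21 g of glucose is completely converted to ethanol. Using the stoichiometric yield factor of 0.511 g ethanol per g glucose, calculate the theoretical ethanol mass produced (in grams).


Theoretical ethanol yield: m_EtOH = 0.511 * m_glucose
m_EtOH = 0.511 * 262.21 = 133.9893 g

133.9893 g


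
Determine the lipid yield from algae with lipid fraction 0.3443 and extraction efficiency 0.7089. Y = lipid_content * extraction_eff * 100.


Y = lipid_content * extraction_eff * 100
= 0.3443 * 0.7089 * 100
= 24.4074%

24.4074%


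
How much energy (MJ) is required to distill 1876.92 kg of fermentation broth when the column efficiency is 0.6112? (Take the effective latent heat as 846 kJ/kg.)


E = m * 846 / (eta * 1000)
= 1876.92 * 846 / (0.6112 * 1000)
= 2597.9619 MJ

2597.9619 MJ


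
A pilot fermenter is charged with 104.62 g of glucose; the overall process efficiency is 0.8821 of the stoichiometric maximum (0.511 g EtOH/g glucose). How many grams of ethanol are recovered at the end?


Actual ethanol: m = 0.511 * 104.62 * 0.8821
m = 47.1578 g

47.1578 g


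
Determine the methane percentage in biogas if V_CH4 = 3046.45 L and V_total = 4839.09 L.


CH4% = V_CH4 / V_total * 100
= 3046.45 / 4839.09 * 100
= 62.9550%

62.9550%


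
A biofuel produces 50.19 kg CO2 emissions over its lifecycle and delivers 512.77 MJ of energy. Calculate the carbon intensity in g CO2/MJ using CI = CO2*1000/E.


CI = CO2 * 1000 / E
= 50.19 * 1000 / 512.77
= 97.8801 g CO2/MJ

97.8801 g CO2/MJ


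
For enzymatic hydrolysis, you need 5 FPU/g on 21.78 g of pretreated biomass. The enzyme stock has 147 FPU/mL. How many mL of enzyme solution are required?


V = dosage * m_sub / activity
V = 5 * 21.78 / 147
V = 0.7408 mL

0.7408 mL


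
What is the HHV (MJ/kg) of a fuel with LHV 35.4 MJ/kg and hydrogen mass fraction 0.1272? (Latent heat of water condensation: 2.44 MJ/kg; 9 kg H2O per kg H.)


HHV = LHV + H_frac * 9 * 2.44
= 35.4 + 0.1272 * 9 * 2.44
= 38.1933 MJ/kg

38.1933 MJ/kg


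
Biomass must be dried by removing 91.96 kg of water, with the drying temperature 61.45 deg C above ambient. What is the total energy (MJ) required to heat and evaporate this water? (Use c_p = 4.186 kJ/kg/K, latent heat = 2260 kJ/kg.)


E = m_water * (4.186 * dT + 2260) / 1000
= 91.96 * (4.186 * 61.45 + 2260) / 1000
= 231.4844 MJ

231.4844 MJ


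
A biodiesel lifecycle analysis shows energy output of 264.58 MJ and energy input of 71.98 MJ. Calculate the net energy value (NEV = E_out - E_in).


NEV = E_out - E_in
= 264.58 - 71.98
= 192.6000 MJ

192.6000 MJ


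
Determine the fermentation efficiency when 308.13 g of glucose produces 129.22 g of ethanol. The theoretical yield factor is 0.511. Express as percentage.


Fermentation efficiency = (actual / (0.511 * glucose)) * 100
= (129.22 / (0.511 * 308.13)) * 100
= 82.0682%

82.0682%


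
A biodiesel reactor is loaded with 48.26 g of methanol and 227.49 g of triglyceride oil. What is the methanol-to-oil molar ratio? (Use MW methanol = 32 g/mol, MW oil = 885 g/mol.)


Molar ratio = n_MeOH / n_oil = (MeOH/32) / (oil/885) = (MeOH * 885) / (32 * oil)
= (48.26 * 885) / (32 * 227.49)
= 5.8670

5.8670


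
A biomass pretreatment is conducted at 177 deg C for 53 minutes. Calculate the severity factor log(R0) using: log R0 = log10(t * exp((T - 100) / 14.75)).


logR0 = log10(t * exp((T - 100) / 14.75))
= log10(53 * exp((177 - 100) / 14.75))
= 3.9914

3.9914


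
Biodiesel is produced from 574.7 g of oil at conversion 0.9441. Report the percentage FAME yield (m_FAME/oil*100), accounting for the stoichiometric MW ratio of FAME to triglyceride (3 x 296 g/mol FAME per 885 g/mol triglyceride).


m_FAME = oil * conv * (3 * 296 / 885) = oil * conv * (888/885)
= 574.7 * 0.9441 * 888 / 885
= 544.4135 g
Y = m_FAME / oil * 100 = conv * (888/885) * 100
= 0.9441 * 888 / 885 * 100
= 94.73%

94.73%


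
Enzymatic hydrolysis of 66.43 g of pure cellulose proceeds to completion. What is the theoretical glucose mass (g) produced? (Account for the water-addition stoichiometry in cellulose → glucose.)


glucose = cellulose * 180/162
= 66.43 * 180/162
= 73.8111 g

73.8111 g


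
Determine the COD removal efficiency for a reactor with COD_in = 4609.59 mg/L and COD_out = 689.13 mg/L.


eta = (COD_in - COD_out) / COD_in * 100
= (4609.59 - 689.13) / 4609.59 * 100
= 85.0501%

85.0501%


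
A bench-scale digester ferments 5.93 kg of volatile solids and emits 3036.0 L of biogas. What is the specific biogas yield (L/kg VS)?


Y = V / VS
= 3036.0 / 5.93
= 511.9730 L/kg VS

511.9730 L/kg VS


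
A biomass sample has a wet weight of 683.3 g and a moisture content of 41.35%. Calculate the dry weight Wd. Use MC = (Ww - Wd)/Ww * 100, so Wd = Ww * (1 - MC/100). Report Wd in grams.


Wd = Ww * (1 - MC/100)
= 683.3 * (1 - 41.35/100)
= 400.7554 g

400.7554 g


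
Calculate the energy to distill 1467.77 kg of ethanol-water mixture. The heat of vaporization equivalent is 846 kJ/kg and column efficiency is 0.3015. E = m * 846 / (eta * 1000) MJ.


E = m * 846 / (eta * 1000)
= 1467.77 * 846 / (0.3015 * 1000)
= 4118.5188 MJ

4118.5188 MJ


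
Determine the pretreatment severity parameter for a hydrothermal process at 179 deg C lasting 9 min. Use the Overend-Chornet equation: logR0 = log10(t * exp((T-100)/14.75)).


logR0 = log10(t * exp((T - 100) / 14.75))
= log10(9 * exp((179 - 100) / 14.75))
= 3.2803

3.2803


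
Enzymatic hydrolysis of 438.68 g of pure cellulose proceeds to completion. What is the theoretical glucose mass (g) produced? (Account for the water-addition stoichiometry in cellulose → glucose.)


glucose = cellulose * 180/162
= 438.68 * 180/162
= 487.4222 g

487.4222 g


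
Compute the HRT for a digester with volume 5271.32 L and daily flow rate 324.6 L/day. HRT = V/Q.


HRT = V / Q
= 5271.32 / 324.6
= 16.2394 days

16.2394 days


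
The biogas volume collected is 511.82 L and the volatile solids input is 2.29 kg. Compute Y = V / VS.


Y = V / VS
= 511.82 / 2.29
= 223.5022 L/kg VS

223.5022 L/kg VS


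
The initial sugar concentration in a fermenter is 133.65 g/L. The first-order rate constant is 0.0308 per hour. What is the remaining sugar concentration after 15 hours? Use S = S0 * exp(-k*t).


S = S0 * exp(-k * t)
S = 133.65 * exp(-0.0308 * 15)
S = 84.2025 g/L

84.2025 g/L


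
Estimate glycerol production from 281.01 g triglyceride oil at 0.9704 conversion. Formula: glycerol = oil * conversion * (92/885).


glycerol = oil * conv * (92/885)
= 281.01 * 0.9704 * 92 / 885
= 28.3477 g

28.3477 g


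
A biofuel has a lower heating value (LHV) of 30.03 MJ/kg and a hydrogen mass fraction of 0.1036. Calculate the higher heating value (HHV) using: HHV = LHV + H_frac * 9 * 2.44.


HHV = LHV + H_frac * 9 * 2.44
= 30.03 + 0.1036 * 9 * 2.44
= 32.3051 MJ/kg

32.3051 MJ/kg


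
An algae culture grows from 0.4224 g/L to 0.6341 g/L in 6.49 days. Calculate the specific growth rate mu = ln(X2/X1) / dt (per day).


mu = ln(X2/X1) / dt
= ln(0.6341/0.4224) / 6.49
= 0.0626 per day

0.0626 per day


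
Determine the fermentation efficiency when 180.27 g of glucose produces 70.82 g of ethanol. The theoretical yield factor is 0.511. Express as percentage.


Fermentation efficiency = (actual / (0.511 * glucose)) * 100
= (70.82 / (0.511 * 180.27)) * 100
= 76.8797%

76.8797%


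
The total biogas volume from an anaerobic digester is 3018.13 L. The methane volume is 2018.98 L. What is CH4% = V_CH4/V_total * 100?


CH4% = V_CH4 / V_total * 100
= 2018.98 / 3018.13 * 100
= 66.8951%

66.8951%


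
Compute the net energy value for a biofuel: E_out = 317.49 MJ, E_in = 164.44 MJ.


NEV = E_out - E_in
= 317.49 - 164.44
= 153.0500 MJ

153.0500 MJ


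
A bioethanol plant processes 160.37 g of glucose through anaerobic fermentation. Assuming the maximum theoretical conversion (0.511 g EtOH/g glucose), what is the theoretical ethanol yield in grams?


Theoretical ethanol yield: m_EtOH = 0.511 * m_glucose
m_EtOH = 0.511 * 160.37 = 81.9491 g

81.9491 g


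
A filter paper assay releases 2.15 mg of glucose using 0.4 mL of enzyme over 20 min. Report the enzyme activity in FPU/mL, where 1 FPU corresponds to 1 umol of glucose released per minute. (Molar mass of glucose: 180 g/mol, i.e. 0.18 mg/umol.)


Activity = glucose_mg / (0.18 mg/umol * V_mL * t_min)
= 2.15 / (0.18 * 0.4 * 20)
= 1.4931 FPU/mL

1.4931 FPU/mL


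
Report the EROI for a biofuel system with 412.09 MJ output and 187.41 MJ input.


EROI = E_out / E_in
= 412.09 / 187.41
= 2.1989

2.1989


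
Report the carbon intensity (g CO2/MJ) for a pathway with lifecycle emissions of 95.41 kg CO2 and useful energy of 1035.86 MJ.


CI = CO2 * 1000 / E
= 95.41 * 1000 / 1035.86
= 92.1070 g CO2/MJ

92.1070 g CO2/MJ


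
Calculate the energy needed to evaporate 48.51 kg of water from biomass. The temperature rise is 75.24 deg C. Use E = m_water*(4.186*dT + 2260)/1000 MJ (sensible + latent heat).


E = m_water * (4.186 * dT + 2260) / 1000
= 48.51 * (4.186 * 75.24 + 2260) / 1000
= 124.9110 MJ

124.9110 MJ


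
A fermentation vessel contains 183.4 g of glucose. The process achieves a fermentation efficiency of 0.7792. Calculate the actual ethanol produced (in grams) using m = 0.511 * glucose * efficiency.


Actual ethanol: m = 0.511 * 183.4 * 0.7792
m = 73.0246 g

73.0246 g


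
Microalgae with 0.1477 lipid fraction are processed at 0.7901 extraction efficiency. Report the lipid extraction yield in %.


Y = lipid_content * extraction_eff * 100
= 0.1477 * 0.7901 * 100
= 11.6698%

11.6698%


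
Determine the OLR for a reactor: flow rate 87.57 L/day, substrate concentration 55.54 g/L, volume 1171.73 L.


OLR = Q * S / V
= 87.57 * 55.54 / 1171.73
= 4.1508 g/L/day

4.1508 g/L/day


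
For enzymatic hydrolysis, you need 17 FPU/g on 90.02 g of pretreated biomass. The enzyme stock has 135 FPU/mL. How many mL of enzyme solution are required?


V = dosage * m_sub / activity
V = 17 * 90.02 / 135
V = 11.3359 mL

11.3359 mL


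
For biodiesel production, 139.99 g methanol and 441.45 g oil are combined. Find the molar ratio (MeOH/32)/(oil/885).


Molar ratio = n_MeOH / n_oil = (MeOH/32) / (oil/885) = (MeOH * 885) / (32 * oil)
= (139.99 * 885) / (32 * 441.45)
= 8.7702

8.7702


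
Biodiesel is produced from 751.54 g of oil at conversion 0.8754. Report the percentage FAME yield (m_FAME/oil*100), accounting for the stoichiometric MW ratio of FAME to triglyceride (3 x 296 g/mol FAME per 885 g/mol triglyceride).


m_FAME = oil * conv * (3 * 296 / 885) = oil * conv * (888/885)
= 751.54 * 0.8754 * 888 / 885
= 660.1283 g
Y = m_FAME / oil * 100 = conv * (888/885) * 100
= 0.8754 * 888 / 885 * 100
= 87.84%

87.84%


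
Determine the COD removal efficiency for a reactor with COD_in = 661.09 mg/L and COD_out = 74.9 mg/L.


eta = (COD_in - COD_out) / COD_in * 100
= (661.09 - 74.9) / 661.09 * 100
= 88.6702%

88.6702%


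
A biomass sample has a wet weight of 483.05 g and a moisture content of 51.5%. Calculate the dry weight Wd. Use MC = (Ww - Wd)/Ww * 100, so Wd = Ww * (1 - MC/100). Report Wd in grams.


Wd = Ww * (1 - MC/100)
= 483.05 * (1 - 51.5/100)
= 234.2792 g

234.2792 g


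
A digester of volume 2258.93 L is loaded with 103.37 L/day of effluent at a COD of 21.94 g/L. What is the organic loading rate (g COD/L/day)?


OLR = Q * S / V
= 103.37 * 21.94 / 2258.93
= 1.0040 g/L/day

1.0040 g/L/day


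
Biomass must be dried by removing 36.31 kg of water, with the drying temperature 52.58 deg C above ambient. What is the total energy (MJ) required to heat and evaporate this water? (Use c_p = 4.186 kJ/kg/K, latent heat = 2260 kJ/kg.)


E = m_water * (4.186 * dT + 2260) / 1000
= 36.31 * (4.186 * 52.58 + 2260) / 1000
= 90.0524 MJ

90.0524 MJ


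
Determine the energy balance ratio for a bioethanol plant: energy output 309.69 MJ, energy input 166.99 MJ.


EROI = E_out / E_in
= 309.69 / 166.99
= 1.8545

1.8545


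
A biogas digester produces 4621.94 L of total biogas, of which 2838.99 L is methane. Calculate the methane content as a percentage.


CH4% = V_CH4 / V_total * 100
= 2838.99 / 4621.94 * 100
= 61.4242%

61.4242%


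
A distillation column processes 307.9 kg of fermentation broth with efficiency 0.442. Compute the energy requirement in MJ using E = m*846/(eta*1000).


E = m * 846 / (eta * 1000)
= 307.9 * 846 / (0.442 * 1000)
= 589.3290 MJ

589.3290 MJ


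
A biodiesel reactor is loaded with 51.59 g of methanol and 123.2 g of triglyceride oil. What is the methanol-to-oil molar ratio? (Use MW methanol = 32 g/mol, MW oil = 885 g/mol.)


Molar ratio = n_MeOH / n_oil = (MeOH/32) / (oil/885) = (MeOH * 885) / (32 * oil)
= (51.59 * 885) / (32 * 123.2)
= 11.5811

11.5811


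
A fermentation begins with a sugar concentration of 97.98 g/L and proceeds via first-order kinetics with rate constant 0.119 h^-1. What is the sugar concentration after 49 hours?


S = S0 * exp(-k * t)
S = 97.98 * exp(-0.119 * 49)
S = 0.2876 g/L

0.2876 g/L


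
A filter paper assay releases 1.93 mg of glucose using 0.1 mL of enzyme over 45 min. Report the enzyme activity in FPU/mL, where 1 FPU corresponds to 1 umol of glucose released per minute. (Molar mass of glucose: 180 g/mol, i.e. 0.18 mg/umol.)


Activity = glucose_mg / (0.18 mg/umol * V_mL * t_min)
= 1.93 / (0.18 * 0.1 * 45)
= 2.3827 FPU/mL

2.3827 FPU/mL


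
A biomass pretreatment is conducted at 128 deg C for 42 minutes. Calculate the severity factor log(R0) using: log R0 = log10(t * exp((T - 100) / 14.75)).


logR0 = log10(t * exp((T - 100) / 14.75))
= log10(42 * exp((128 - 100) / 14.75))
= 2.4477

2.4477


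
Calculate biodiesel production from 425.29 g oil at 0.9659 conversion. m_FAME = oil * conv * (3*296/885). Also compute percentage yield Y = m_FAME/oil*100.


m_FAME = oil * conv * (3 * 296 / 885) = oil * conv * (888/885)
= 425.29 * 0.9659 * 888 / 885
= 412.1801 g
Y = m_FAME / oil * 100 = conv * (888/885) * 100
= 0.9659 * 888 / 885 * 100
= 96.92%

412.1801 g FAME; Y = 96.92%


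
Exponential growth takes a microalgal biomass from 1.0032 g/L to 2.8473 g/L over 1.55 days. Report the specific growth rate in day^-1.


mu = ln(X2/X1) / dt
= ln(2.8473/1.0032) / 1.55
= 0.6730 per day

0.6730 per day


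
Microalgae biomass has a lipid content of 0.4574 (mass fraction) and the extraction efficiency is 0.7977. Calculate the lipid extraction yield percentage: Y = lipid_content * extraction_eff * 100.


Y = lipid_content * extraction_eff * 100
= 0.4574 * 0.7977 * 100
= 36.4868%

36.4868%


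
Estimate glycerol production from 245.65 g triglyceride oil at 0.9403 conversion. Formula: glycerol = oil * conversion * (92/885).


glycerol = oil * conv * (92/885)
= 245.65 * 0.9403 * 92 / 885
= 24.0120 g

24.0120 g


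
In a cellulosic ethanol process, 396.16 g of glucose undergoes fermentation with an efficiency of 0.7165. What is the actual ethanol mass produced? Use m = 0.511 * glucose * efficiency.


Actual ethanol: m = 0.511 * 396.16 * 0.7165
m = 145.0467 g

145.0467 g


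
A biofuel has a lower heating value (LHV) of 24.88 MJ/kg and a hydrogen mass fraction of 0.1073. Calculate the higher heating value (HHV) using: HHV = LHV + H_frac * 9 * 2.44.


HHV = LHV + H_frac * 9 * 2.44
= 24.88 + 0.1073 * 9 * 2.44
= 27.2363 MJ/kg

27.2363 MJ/kg


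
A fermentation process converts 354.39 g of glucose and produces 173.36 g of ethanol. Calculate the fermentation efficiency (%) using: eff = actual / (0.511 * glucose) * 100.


Fermentation efficiency = (actual / (0.511 * glucose)) * 100
= (173.36 / (0.511 * 354.39)) * 100
= 95.7297%

95.7297%


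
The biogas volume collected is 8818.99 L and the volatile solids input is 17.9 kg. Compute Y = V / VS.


Y = V / VS
= 8818.99 / 17.9
= 492.6810 L/kg VS

492.6810 L/kg VS


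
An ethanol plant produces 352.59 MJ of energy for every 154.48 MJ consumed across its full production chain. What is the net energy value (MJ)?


NEV = E_out - E_in
= 352.59 - 154.48
= 198.1100 MJ

198.1100 MJ


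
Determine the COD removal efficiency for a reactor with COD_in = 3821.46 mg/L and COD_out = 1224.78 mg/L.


eta = (COD_in - COD_out) / COD_in * 100
= (3821.46 - 1224.78) / 3821.46 * 100
= 67.9499%

67.9499%


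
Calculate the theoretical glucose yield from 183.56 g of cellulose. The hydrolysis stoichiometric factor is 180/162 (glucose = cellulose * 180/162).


glucose = cellulose * 180/162
= 183.56 * 180/162
= 203.9556 g

203.9556 g


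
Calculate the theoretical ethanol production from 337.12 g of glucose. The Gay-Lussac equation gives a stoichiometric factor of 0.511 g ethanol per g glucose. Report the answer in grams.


Theoretical ethanol yield: m_EtOH = 0.511 * m_glucose
m_EtOH = 0.511 * 337.12 = 172.2683 g

172.2683 g


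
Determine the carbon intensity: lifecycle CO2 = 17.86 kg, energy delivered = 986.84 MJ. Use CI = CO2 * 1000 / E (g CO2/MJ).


CI = CO2 * 1000 / E
= 17.86 * 1000 / 986.84
= 18.0982 g CO2/MJ

18.0982 g CO2/MJ


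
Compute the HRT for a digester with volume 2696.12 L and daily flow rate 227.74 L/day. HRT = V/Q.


HRT = V / Q
= 2696.12 / 227.74
= 11.8386 days

11.8386 days


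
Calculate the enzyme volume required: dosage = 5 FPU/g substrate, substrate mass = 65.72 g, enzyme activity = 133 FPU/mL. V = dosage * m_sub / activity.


V = dosage * m_sub / activity
V = 5 * 65.72 / 133
V = 2.4707 mL

2.4707 mL


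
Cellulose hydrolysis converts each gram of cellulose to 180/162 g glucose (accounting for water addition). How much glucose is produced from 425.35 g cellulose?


glucose = cellulose * 180/162
= 425.35 * 180/162
= 472.6111 g

472.6111 g


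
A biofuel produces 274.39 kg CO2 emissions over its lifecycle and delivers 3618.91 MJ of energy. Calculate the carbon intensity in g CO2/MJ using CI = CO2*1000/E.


CI = CO2 * 1000 / E
= 274.39 * 1000 / 3618.91
= 75.8212 g CO2/MJ

75.8212 g CO2/MJ


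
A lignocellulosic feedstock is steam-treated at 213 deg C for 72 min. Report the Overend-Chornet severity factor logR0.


logR0 = log10(t * exp((T - 100) / 14.75))
= log10(72 * exp((213 - 100) / 14.75))
= 5.1845

5.1845


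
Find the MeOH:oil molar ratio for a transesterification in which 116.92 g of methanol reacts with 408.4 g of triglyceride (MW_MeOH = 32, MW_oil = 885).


Molar ratio = n_MeOH / n_oil = (MeOH/32) / (oil/885) = (MeOH * 885) / (32 * oil)
= (116.92 * 885) / (32 * 408.4)
= 7.9177

7.9177


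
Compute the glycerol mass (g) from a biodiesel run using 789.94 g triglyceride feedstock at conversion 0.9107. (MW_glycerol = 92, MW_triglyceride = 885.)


glycerol = oil * conv * (92/885)
= 789.94 * 0.9107 * 92 / 885
= 74.7849 g

74.7849 g


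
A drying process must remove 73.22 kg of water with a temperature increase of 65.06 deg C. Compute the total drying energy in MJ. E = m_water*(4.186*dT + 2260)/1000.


E = m_water * (4.186 * dT + 2260) / 1000
= 73.22 * (4.186 * 65.06 + 2260) / 1000
= 185.4180 MJ

185.4180 MJ


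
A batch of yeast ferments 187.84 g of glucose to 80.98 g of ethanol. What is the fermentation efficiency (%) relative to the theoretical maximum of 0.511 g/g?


Fermentation efficiency = (actual / (0.511 * glucose)) * 100
= (80.98 / (0.511 * 187.84)) * 100
= 84.3663%

84.3663%


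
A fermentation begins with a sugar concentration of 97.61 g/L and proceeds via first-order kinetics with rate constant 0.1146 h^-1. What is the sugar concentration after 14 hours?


S = S0 * exp(-k * t)
S = 97.61 * exp(-0.1146 * 14)
S = 19.6206 g/L

19.6206 g/L


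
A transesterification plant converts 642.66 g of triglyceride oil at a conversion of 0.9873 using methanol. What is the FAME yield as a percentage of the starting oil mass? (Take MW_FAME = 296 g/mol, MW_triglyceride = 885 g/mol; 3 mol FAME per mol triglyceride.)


m_FAME = oil * conv * (3 * 296 / 885) = oil * conv * (888/885)
= 642.66 * 0.9873 * 888 / 885
= 636.6491 g
Y = m_FAME / oil * 100 = conv * (888/885) * 100
= 0.9873 * 888 / 885 * 100
= 99.06%

99.06%


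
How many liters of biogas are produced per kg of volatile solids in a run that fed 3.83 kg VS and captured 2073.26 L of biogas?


Y = V / VS
= 2073.26 / 3.83
= 541.3211 L/kg VS

541.3211 L/kg VS


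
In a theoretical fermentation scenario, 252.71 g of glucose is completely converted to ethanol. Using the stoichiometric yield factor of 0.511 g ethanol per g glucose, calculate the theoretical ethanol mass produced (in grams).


Theoretical ethanol yield: m_EtOH = 0.511 * m_glucose
m_EtOH = 0.511 * 252.71 = 129.1348 g

129.1348 g


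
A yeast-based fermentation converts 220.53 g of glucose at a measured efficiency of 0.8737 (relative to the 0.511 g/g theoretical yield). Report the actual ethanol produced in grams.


Actual ethanol: m = 0.511 * 220.53 * 0.8737
m = 98.4580 g

98.4580 g


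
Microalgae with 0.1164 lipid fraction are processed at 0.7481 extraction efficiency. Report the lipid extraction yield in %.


Y = lipid_content * extraction_eff * 100
= 0.1164 * 0.7481 * 100
= 8.7079%

8.7079%


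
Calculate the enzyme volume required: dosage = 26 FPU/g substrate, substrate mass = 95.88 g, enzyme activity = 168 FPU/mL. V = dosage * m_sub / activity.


V = dosage * m_sub / activity
V = 26 * 95.88 / 168
V = 14.8386 mL

14.8386 mL


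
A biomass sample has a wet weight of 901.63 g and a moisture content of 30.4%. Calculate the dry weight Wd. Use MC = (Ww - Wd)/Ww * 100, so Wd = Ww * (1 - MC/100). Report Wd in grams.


Wd = Ww * (1 - MC/100)
= 901.63 * (1 - 30.4/100)
= 627.5345 g

627.5345 g


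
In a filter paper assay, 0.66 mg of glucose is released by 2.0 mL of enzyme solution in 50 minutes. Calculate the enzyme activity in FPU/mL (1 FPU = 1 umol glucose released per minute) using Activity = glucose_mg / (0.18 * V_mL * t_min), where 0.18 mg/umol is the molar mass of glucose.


Activity = glucose_mg / (0.18 mg/umol * V_mL * t_min)
= 0.66 / (0.18 * 2.0 * 50)
= 0.0367 FPU/mL

0.0367 FPU/mL


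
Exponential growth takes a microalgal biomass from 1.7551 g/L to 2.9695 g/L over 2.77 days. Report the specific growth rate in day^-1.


mu = ln(X2/X1) / dt
= ln(2.9695/1.7551) / 2.77
= 0.1898 per day

0.1898 per day


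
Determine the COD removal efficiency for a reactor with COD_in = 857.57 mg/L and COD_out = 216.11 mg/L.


eta = (COD_in - COD_out) / COD_in * 100
= (857.57 - 216.11) / 857.57 * 100
= 74.7997%

74.7997%


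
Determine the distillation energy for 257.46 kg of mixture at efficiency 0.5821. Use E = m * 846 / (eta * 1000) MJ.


E = m * 846 / (eta * 1000)
= 257.46 * 846 / (0.5821 * 1000)
= 374.1817 MJ

374.1817 MJ


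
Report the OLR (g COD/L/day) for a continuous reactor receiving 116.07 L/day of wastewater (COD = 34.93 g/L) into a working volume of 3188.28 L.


OLR = Q * S / V
= 116.07 * 34.93 / 3188.28
= 1.2716 g/L/day

1.2716 g/L/day


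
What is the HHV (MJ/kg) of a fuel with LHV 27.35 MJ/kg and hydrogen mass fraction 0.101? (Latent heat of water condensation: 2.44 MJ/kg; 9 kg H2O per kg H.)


HHV = LHV + H_frac * 9 * 2.44
= 27.35 + 0.101 * 9 * 2.44
= 29.5680 MJ/kg

29.5680 MJ/kg


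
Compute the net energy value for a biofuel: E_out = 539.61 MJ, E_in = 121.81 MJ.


NEV = E_out - E_in
= 539.61 - 121.81
= 417.8000 MJ

417.8000 MJ


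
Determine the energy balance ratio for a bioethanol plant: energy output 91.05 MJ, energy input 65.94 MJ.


EROI = E_out / E_in
= 91.05 / 65.94
= 1.3808

1.3808


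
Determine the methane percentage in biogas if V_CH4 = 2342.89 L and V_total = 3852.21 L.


CH4% = V_CH4 / V_total * 100
= 2342.89 / 3852.21 * 100
= 60.8194%

60.8194%


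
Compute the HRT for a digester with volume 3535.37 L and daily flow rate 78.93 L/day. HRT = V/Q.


HRT = V / Q
= 3535.37 / 78.93
= 44.7912 days

44.7912 days


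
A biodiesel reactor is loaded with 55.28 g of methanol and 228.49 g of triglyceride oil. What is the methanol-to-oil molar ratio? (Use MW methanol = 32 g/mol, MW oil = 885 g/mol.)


Molar ratio = n_MeOH / n_oil = (MeOH/32) / (oil/885) = (MeOH * 885) / (32 * oil)
= (55.28 * 885) / (32 * 228.49)
= 6.6910

6.6910


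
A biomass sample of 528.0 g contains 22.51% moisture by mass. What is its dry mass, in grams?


Wd = Ww * (1 - MC/100)
= 528.0 * (1 - 22.51/100)
= 409.1472 g

409.1472 g


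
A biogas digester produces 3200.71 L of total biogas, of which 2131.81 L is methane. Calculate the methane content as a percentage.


CH4% = V_CH4 / V_total * 100
= 2131.81 / 3200.71 * 100
= 66.6043%

66.6043%


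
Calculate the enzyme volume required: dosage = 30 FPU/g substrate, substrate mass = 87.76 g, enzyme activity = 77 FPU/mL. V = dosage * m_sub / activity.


V = dosage * m_sub / activity
V = 30 * 87.76 / 77
V = 34.1922 mL

34.1922 mL


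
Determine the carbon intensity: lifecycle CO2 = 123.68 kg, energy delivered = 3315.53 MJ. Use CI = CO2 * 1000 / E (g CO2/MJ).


CI = CO2 * 1000 / E
= 123.68 * 1000 / 3315.53
= 37.3032 g CO2/MJ

37.3032 g CO2/MJ


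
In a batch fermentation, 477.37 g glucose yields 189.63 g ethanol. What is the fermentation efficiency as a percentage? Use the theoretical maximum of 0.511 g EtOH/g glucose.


Fermentation efficiency = (actual / (0.511 * glucose)) * 100
= (189.63 / (0.511 * 477.37)) * 100
= 77.7376%

77.7376%


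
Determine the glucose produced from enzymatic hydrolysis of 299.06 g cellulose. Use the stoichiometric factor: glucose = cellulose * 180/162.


glucose = cellulose * 180/162
= 299.06 * 180/162
= 332.2889 g

332.2889 g


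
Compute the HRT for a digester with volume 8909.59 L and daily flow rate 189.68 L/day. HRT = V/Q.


HRT = V / Q
= 8909.59 / 189.68
= 46.9717 days

46.9717 days


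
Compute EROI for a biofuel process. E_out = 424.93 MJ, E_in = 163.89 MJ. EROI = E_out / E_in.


EROI = E_out / E_in
= 424.93 / 163.89
= 2.5928

2.5928


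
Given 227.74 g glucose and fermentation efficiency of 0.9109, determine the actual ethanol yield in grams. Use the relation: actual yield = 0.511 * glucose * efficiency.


Actual ethanol: m = 0.511 * 227.74 * 0.9109
m = 106.0061 g

106.0061 g


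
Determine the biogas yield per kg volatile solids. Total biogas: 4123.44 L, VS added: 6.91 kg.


Y = V / VS
= 4123.44 / 6.91
= 596.7352 L/kg VS

596.7352 L/kg VS


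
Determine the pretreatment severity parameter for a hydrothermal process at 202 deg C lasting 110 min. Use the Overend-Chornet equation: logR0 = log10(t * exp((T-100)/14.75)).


logR0 = log10(t * exp((T - 100) / 14.75))
= log10(110 * exp((202 - 100) / 14.75))
= 5.0446

5.0446


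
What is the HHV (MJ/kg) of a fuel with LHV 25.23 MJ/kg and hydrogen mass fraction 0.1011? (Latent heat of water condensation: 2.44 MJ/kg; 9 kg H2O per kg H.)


HHV = LHV + H_frac * 9 * 2.44
= 25.23 + 0.1011 * 9 * 2.44
= 27.4502 MJ/kg

27.4502 MJ/kg


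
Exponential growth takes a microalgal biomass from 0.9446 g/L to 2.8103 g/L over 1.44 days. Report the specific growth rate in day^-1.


mu = ln(X2/X1) / dt
= ln(2.8103/0.9446) / 1.44
= 0.7571 per day

0.7571 per day


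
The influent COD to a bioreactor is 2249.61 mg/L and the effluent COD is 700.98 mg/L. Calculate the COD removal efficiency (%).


eta = (COD_in - COD_out) / COD_in * 100
= (2249.61 - 700.98) / 2249.61 * 100
= 68.8399%

68.8399%


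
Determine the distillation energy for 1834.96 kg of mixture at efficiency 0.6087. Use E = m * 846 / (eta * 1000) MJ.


E = m * 846 / (eta * 1000)
= 1834.96 * 846 / (0.6087 * 1000)
= 2550.3140 MJ

2550.3140 MJ


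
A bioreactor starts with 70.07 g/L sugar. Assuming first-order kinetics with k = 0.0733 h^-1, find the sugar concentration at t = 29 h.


S = S0 * exp(-k * t)
S = 70.07 * exp(-0.0733 * 29)
S = 8.3628 g/L

8.3628 g/L


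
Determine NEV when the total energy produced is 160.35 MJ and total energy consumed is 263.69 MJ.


NEV = E_out - E_in
= 160.35 - 263.69
= -103.3400 MJ

-103.3400 MJ


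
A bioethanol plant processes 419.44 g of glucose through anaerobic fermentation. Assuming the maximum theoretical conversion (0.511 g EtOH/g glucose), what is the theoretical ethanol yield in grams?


Theoretical ethanol yield: m_EtOH = 0.511 * m_glucose
m_EtOH = 0.511 * 419.44 = 214.3338 g

214.3338 g


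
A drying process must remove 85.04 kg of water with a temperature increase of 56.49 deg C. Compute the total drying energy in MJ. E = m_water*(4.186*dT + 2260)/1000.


E = m_water * (4.186 * dT + 2260) / 1000
= 85.04 * (4.186 * 56.49 + 2260) / 1000
= 212.2996 MJ

212.2996 MJ


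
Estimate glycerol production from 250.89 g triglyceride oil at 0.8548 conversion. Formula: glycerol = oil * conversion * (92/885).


glycerol = oil * conv * (92/885)
= 250.89 * 0.8548 * 92 / 885
= 22.2942 g

22.2942 g


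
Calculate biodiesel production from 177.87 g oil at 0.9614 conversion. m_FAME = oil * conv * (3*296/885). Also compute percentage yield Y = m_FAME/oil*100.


m_FAME = oil * conv * (3 * 296 / 885) = oil * conv * (888/885)
= 177.87 * 0.9614 * 888 / 885
= 171.5839 g
Y = m_FAME / oil * 100 = conv * (888/885) * 100
= 0.9614 * 888 / 885 * 100
= 96.47%

171.5839 g FAME; Y = 96.47%


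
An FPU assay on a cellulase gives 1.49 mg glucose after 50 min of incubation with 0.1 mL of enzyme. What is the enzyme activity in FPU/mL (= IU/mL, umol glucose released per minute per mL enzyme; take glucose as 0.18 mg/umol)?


Activity = glucose_mg / (0.18 mg/umol * V_mL * t_min)
= 1.49 / (0.18 * 0.1 * 50)
= 1.6556 FPU/mL

1.6556 FPU/mL


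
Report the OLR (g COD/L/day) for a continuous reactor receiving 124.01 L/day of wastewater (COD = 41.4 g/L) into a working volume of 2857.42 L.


OLR = Q * S / V
= 124.01 * 41.4 / 2857.42
= 1.7967 g/L/day

1.7967 g/L/day


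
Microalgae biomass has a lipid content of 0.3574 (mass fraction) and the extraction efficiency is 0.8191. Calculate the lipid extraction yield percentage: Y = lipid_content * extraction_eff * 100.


Y = lipid_content * extraction_eff * 100
= 0.3574 * 0.8191 * 100
= 29.2746%

29.2746%


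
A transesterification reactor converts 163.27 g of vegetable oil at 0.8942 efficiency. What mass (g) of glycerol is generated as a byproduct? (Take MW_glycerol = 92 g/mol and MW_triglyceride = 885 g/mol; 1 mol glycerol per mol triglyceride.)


glycerol = oil * conv * (92/885)
= 163.27 * 0.8942 * 92 / 885
= 15.1770 g

15.1770 g


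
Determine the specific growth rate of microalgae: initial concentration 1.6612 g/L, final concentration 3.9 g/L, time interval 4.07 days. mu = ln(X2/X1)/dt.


mu = ln(X2/X1) / dt
= ln(3.9/1.6612) / 4.07
= 0.2097 per day

0.2097 per day


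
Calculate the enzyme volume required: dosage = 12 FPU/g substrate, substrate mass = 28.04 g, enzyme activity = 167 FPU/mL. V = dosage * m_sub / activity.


V = dosage * m_sub / activity
V = 12 * 28.04 / 167
V = 2.0149 mL

2.0149 mL


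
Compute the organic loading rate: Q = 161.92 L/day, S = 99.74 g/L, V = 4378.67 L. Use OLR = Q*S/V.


OLR = Q * S / V
= 161.92 * 99.74 / 4378.67
= 3.6883 g/L/day

3.6883 g/L/day


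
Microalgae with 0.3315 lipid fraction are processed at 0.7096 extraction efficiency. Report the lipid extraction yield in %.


Y = lipid_content * extraction_eff * 100
= 0.3315 * 0.7096 * 100
= 23.5232%

23.5232%


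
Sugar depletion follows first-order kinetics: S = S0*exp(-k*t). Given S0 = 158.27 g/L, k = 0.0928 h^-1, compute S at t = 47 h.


S = S0 * exp(-k * t)
S = 158.27 * exp(-0.0928 * 47)
S = 2.0192 g/L

2.0192 g/L


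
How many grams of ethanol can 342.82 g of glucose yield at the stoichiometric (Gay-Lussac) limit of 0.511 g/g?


Theoretical ethanol yield: m_EtOH = 0.511 * m_glucose
m_EtOH = 0.511 * 342.82 = 175.1810 g

175.1810 g


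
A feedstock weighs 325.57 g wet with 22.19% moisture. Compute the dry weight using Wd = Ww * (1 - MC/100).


Wd = Ww * (1 - MC/100)
= 325.57 * (1 - 22.19/100)
= 253.3260 g

253.3260 g


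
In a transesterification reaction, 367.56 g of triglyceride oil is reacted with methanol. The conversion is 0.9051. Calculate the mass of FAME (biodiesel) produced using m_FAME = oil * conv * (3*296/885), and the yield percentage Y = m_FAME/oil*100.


m_FAME = oil * conv * (3 * 296 / 885) = oil * conv * (888/885)
= 367.56 * 0.9051 * 888 / 885
= 333.8063 g
Y = m_FAME / oil * 100 = conv * (888/885) * 100
= 0.9051 * 888 / 885 * 100
= 90.82%

333.8063 g FAME; Y = 90.82%


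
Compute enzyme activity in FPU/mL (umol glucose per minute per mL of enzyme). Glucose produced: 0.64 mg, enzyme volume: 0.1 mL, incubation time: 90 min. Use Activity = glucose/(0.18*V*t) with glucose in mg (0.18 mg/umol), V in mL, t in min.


Activity = glucose_mg / (0.18 mg/umol * V_mL * t_min)
= 0.64 / (0.18 * 0.1 * 90)
= 0.3951 FPU/mL

0.3951 FPU/mL
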